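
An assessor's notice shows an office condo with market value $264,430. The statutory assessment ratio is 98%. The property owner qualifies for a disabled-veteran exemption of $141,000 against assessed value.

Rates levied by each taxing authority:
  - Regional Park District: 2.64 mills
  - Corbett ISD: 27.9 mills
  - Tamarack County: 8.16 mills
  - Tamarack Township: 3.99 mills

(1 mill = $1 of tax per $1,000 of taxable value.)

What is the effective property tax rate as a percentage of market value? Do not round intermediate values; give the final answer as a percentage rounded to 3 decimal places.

Assessed value = $264,430 × 0.98 = $259,141.4
Taxable value = $259,141.4 − $141,000 = $118,141.4
Regional Park District: $118,141.4 × 0.00264 = $311.893296
Corbett ISD: $118,141.4 × 0.0279 = $3,296.14506
Tamarack County: $118,141.4 × 0.00816 = $964.033824
Tamarack Township: $118,141.4 × 0.00399 = $471.384186
Total tax = $5,043.456366
Effective rate = $5,043.456366 ÷ $264,430 = 1.907% of market value

1.907%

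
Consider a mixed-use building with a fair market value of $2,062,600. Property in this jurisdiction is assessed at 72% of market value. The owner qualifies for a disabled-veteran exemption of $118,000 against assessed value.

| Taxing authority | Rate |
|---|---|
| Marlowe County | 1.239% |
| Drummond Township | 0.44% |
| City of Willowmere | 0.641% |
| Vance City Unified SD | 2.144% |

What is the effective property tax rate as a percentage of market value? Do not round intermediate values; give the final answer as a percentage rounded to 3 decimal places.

Assessed value = $2,062,600 × 0.72 = $1,485,072
Taxable value = $1,485,072 − $118,000 = $1,367,072
Marlowe County: $1,367,072 × 0.01239 = $16,938.02208
Drummond Township: $1,367,072 × 0.0044 = $6,015.1168
City of Willowmere: $1,367,072 × 0.00641 = $8,762.93152
Vance City Unified SD: $1,367,072 × 0.02144 = $29,310.02368
Total tax = $61,026.09408
Effective rate = $61,026.09408 ÷ $2,062,600 = 2.959% of market value

2.959%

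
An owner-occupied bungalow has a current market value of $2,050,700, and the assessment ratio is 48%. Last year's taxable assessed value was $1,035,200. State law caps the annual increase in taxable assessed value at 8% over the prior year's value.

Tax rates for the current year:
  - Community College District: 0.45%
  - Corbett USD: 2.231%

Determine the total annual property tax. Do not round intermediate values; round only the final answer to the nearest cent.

Uncapped assessed value = $2,050,700 × 0.48 = $984,336
Cap limit = $1,035,200 × 1.08 = $1,118,016
Taxable assessed value = min($984,336, $1,118,016) = $984,336 (cap does not bind)
Community College District: $984,336 × 0.0045 = $4,429.512
Corbett USD: $984,336 × 0.02231 = $21,960.53616
Total = $26,390.04816

$26,390.05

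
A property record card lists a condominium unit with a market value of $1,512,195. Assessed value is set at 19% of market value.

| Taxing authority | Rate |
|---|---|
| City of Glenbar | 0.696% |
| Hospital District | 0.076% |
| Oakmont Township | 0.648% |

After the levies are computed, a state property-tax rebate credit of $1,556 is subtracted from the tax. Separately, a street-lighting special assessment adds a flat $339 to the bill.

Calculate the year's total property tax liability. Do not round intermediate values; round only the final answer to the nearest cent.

$2,862.90

Assessed value = $1,512,195 × 0.19 = $287,317.05
City of Glenbar: $287,317.05 × 0.00696 = $1,999.726668
Hospital District: $287,317.05 × 0.00076 = $218.360958
Oakmont Township: $287,317.05 × 0.00648 = $1,861.814484
Levies subtotal = $4,079.90211
After credit = $4,079.90211 − $1,556 = $2,523.90211
Total = $2,523.90211 + $339 = $2,862.90211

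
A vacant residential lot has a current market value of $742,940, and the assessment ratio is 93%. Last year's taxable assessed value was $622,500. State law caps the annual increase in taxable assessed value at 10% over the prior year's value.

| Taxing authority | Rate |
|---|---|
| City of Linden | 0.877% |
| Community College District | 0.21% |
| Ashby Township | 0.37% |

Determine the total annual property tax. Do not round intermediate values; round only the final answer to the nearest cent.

Uncapped assessed value = $742,940 × 0.93 = $690,934.2
Cap limit = $622,500 × 1.1 = $684,750
Taxable assessed value = min($690,934.2, $684,750) = $684,750 (cap binds)
City of Linden: $684,750 × 0.00877 = $6,005.2575
Community College District: $684,750 × 0.0021 = $1,437.975
Ashby Township: $684,750 × 0.0037 = $2,533.575
Total = $9,976.8075

$9,976.81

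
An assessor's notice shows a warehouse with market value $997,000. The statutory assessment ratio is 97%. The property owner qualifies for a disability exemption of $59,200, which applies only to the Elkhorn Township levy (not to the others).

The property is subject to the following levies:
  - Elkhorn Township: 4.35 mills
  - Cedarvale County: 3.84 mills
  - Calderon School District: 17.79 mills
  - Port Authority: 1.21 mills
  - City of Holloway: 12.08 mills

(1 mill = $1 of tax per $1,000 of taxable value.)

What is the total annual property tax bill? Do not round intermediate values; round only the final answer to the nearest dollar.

Assessed value = $997,000 × 0.97 = $967,090
Elkhorn Township: ($967,090 − $59,200) × 0.00435 = $907,890 × 0.00435 = $3,949.3215
Cedarvale County: $967,090 × 0.00384 = $3,713.6256
Calderon School District: $967,090 × 0.01779 = $17,204.5311
Port Authority: $967,090 × 0.00121 = $1,170.1789
City of Holloway: $967,090 × 0.01208 = $11,682.4472
Total = $37,720.1043

$37,720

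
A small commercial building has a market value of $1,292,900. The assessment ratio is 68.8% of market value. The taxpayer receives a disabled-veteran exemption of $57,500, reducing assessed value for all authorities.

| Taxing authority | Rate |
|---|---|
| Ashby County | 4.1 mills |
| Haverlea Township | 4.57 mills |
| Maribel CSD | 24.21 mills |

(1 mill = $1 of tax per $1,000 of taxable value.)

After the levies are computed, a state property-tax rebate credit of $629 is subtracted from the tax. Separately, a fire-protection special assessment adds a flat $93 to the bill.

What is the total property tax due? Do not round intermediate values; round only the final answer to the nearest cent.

Assessed value = $1,292,900 × 0.688 = $889,515.2
Taxable value = $889,515.2 − $57,500 = $832,015.2
Ashby County: $832,015.2 × 0.0041 = $3,411.26232
Haverlea Township: $832,015.2 × 0.00457 = $3,802.309464
Maribel CSD: $832,015.2 × 0.02421 = $20,143.087992
Levies subtotal = $27,356.659776
After credit = $27,356.659776 − $629 = $26,727.659776
Total = $26,727.659776 + $93 = $26,820.659776

$26,820.66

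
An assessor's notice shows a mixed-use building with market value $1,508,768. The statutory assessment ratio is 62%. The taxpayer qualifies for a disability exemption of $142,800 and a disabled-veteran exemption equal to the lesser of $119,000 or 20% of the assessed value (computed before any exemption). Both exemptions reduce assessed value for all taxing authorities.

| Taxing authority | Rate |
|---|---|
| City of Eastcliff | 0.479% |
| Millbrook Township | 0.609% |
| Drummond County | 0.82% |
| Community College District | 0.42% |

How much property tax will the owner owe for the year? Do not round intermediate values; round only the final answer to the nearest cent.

$15,682.25

Assessed value = $1,508,768 × 0.62 = $935,436.16
Disabled-veteran exemption = min($119,000, 20% × $935,436.16) = min($119,000, $187,087.232) = $119,000 (dollar cap binds)
Taxable value = $935,436.16 − $142,800 − $119,000 = $673,636.16
City of Eastcliff: $673,636.16 × 0.00479 = $3,226.7172064
Millbrook Township: $673,636.16 × 0.00609 = $4,102.4442144
Drummond County: $673,636.16 × 0.0082 = $5,523.816512
Community College District: $673,636.16 × 0.0042 = $2,829.271872
Total = $15,682.2498048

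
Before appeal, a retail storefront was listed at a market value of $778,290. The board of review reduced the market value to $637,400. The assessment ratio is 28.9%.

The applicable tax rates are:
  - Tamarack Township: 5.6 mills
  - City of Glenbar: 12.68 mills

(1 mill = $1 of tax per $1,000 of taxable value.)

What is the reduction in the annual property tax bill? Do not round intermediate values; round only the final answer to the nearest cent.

Old assessed value = $778,290 × 0.289 = $224,925.81
New assessed value = $637,400 × 0.289 = $184,208.6
Combined rate = 0.0056 + 0.01268 = 0.01828
Old tax = $224,925.81 × 0.01828 = $4,111.6438068
New tax = $184,208.6 × 0.01828 = $3,367.333208
Reduction = $4,111.6438068 − $3,367.333208 = $744.3105988

$744.31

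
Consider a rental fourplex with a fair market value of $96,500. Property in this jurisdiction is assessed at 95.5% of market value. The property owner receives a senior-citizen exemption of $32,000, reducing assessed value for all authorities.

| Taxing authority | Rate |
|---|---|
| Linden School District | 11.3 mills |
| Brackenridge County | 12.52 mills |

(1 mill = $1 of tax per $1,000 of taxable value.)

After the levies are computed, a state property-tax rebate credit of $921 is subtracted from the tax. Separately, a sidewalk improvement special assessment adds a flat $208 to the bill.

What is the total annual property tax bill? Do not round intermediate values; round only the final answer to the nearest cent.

$719.95

Assessed value = $96,500 × 0.955 = $92,157.5
Taxable value = $92,157.5 − $32,000 = $60,157.5
Linden School District: $60,157.5 × 0.0113 = $679.77975
Brackenridge County: $60,157.5 × 0.01252 = $753.1719
Levies subtotal = $1,432.95165
After credit = $1,432.95165 − $921 = $511.95165
Total = $511.95165 + $208 = $719.95165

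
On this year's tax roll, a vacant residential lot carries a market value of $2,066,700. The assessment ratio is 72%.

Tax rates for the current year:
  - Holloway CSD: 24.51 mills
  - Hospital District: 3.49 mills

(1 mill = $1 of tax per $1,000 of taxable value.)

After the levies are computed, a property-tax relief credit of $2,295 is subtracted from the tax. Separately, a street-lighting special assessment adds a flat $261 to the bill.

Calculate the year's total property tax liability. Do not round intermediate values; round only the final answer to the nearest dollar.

Assessed value = $2,066,700 × 0.72 = $1,488,024
Holloway CSD: $1,488,024 × 0.02451 = $36,471.46824
Hospital District: $1,488,024 × 0.00349 = $5,193.20376
Levies subtotal = $41,664.672
After credit = $41,664.672 − $2,295 = $39,369.672
Total = $39,369.672 + $261 = $39,630.672

$39,631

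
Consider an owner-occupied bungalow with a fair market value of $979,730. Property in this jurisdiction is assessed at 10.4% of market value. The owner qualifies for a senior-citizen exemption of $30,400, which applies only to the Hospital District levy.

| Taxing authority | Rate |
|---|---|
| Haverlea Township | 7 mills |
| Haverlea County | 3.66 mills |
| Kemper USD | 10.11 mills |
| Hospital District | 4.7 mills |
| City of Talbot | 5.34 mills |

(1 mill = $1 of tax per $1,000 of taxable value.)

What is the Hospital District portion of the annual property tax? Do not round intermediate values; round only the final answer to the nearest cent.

Assessed value = $979,730 × 0.104 = $101,891.92
Hospital District taxable value = $101,891.92 − $30,400 = $71,491.92
Hospital District levy = $71,491.92 × 0.0047 = $336.012024

$336.01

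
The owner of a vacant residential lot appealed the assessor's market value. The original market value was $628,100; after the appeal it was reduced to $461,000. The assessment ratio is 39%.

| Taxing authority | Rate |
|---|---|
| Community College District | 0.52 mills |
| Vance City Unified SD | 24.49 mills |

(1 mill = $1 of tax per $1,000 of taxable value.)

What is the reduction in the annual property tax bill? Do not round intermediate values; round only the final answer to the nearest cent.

Old assessed value = $628,100 × 0.39 = $244,959
New assessed value = $461,000 × 0.39 = $179,790
Combined rate = 0.00052 + 0.02449 = 0.02501
Old tax = $244,959 × 0.02501 = $6,126.42459
New tax = $179,790 × 0.02501 = $4,496.5479
Reduction = $6,126.42459 − $4,496.5479 = $1,629.87669

$1,629.88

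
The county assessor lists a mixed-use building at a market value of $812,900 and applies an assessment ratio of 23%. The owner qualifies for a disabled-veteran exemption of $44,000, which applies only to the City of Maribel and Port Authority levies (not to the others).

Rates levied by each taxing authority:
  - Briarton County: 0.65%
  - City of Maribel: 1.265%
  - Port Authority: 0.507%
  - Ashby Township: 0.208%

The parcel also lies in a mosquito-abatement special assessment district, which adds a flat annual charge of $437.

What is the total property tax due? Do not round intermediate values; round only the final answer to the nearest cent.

$4,574.55

Assessed value = $812,900 × 0.23 = $186,967
Briarton County: $186,967 × 0.0065 = $1,215.2855
City of Maribel: ($186,967 − $44,000) × 0.01265 = $142,967 × 0.01265 = $1,808.53255
Port Authority: ($186,967 − $44,000) × 0.00507 = $142,967 × 0.00507 = $724.84269
Ashby Township: $186,967 × 0.00208 = $388.89136
Levies subtotal = $4,137.5521
Total = $4,137.5521 + $437 = $4,574.5521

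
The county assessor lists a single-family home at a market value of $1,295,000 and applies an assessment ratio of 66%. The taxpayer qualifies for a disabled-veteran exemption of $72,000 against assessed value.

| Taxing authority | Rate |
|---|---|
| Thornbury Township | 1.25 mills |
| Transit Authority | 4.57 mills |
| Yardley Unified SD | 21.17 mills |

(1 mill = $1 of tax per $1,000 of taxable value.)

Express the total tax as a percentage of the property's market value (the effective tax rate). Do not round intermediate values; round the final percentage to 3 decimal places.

1.631%

Assessed value = $1,295,000 × 0.66 = $854,700
Taxable value = $854,700 − $72,000 = $782,700
Thornbury Township: $782,700 × 0.00125 = $978.375
Transit Authority: $782,700 × 0.00457 = $3,576.939
Yardley Unified SD: $782,700 × 0.02117 = $16,569.759
Total tax = $21,125.073
Effective rate = $21,125.073 ÷ $1,295,000 = 1.631% of market value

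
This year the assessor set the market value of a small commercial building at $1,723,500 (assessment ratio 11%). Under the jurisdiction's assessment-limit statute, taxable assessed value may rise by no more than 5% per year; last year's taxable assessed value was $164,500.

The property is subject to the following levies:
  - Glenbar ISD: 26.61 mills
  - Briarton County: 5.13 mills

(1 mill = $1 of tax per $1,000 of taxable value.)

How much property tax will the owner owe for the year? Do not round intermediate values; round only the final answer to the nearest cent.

Uncapped assessed value = $1,723,500 × 0.11 = $189,585
Cap limit = $164,500 × 1.05 = $172,725
Taxable assessed value = min($189,585, $172,725) = $172,725 (cap binds)
Glenbar ISD: $172,725 × 0.02661 = $4,596.21225
Briarton County: $172,725 × 0.00513 = $886.07925
Total = $5,482.2915

$5,482.29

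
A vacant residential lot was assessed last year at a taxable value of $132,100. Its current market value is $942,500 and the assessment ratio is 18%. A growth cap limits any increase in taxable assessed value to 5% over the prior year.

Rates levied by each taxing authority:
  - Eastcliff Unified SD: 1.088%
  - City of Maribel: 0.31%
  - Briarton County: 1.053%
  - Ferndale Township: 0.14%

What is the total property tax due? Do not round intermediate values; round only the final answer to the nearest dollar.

Uncapped assessed value = $942,500 × 0.18 = $169,650
Cap limit = $132,100 × 1.05 = $138,705
Taxable assessed value = min($169,650, $138,705) = $138,705 (cap binds)
Eastcliff Unified SD: $138,705 × 0.01088 = $1,509.1104
City of Maribel: $138,705 × 0.0031 = $429.9855
Briarton County: $138,705 × 0.01053 = $1,460.56365
Ferndale Township: $138,705 × 0.0014 = $194.187
Total = $3,593.84655

$3,594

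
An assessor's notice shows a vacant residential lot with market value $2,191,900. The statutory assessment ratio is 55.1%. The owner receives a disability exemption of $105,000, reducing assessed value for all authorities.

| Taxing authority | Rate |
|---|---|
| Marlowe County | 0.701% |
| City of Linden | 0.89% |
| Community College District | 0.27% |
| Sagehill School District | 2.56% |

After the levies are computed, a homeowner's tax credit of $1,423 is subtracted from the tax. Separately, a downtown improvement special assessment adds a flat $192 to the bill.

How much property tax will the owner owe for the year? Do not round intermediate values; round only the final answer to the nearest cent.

$47,521.00

Assessed value = $2,191,900 × 0.551 = $1,207,736.9
Taxable value = $1,207,736.9 − $105,000 = $1,102,736.9
Marlowe County: $1,102,736.9 × 0.00701 = $7,730.185669
City of Linden: $1,102,736.9 × 0.0089 = $9,814.35841
Community College District: $1,102,736.9 × 0.0027 = $2,977.38963
Sagehill School District: $1,102,736.9 × 0.0256 = $28,230.06464
Levies subtotal = $48,751.998349
After credit = $48,751.998349 − $1,423 = $47,328.998349
Total = $47,328.998349 + $192 = $47,520.998349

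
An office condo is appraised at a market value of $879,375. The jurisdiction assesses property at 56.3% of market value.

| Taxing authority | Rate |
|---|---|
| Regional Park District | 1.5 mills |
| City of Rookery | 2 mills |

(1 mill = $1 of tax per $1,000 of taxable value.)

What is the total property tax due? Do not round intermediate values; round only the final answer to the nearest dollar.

Assessed value = $879,375 × 0.563 = $495,088.125
Regional Park District: $495,088.125 × 0.0015 = $742.6321875
City of Rookery: $495,088.125 × 0.002 = $990.17625
Total = $742.6321875 + $990.17625 = $1,732.8084375

$1,733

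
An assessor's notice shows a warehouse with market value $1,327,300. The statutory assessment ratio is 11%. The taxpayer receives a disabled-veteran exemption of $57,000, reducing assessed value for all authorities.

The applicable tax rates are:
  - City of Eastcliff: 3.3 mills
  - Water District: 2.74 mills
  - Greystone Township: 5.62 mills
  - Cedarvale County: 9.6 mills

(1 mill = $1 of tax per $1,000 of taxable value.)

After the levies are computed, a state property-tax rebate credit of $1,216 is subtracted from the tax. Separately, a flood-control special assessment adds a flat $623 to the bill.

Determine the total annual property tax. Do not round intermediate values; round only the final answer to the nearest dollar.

$1,299

Assessed value = $1,327,300 × 0.11 = $146,003
Taxable value = $146,003 − $57,000 = $89,003
City of Eastcliff: $89,003 × 0.0033 = $293.7099
Water District: $89,003 × 0.00274 = $243.86822
Greystone Township: $89,003 × 0.00562 = $500.19686
Cedarvale County: $89,003 × 0.0096 = $854.4288
Levies subtotal = $1,892.20378
After credit = $1,892.20378 − $1,216 = $676.20378
Total = $676.20378 + $623 = $1,299.20378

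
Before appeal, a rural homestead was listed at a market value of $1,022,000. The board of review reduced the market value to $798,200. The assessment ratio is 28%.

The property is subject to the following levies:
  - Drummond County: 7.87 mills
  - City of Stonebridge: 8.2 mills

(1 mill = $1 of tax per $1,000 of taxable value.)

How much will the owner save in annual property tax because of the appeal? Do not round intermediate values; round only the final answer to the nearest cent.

$1,007.01

Old assessed value = $1,022,000 × 0.28 = $286,160
New assessed value = $798,200 × 0.28 = $223,496
Combined rate = 0.00787 + 0.0082 = 0.01607
Old tax = $286,160 × 0.01607 = $4,598.5912
New tax = $223,496 × 0.01607 = $3,591.58072
Reduction = $4,598.5912 − $3,591.58072 = $1,007.01048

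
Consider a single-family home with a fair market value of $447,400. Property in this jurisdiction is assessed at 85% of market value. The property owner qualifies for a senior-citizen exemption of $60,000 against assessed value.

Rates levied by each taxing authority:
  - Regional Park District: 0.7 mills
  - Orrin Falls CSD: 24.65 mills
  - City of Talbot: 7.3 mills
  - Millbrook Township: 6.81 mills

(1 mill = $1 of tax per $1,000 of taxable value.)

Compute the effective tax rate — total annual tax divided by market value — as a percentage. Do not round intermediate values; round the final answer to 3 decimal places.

Assessed value = $447,400 × 0.85 = $380,290
Taxable value = $380,290 − $60,000 = $320,290
Regional Park District: $320,290 × 0.0007 = $224.203
Orrin Falls CSD: $320,290 × 0.02465 = $7,895.1485
City of Talbot: $320,290 × 0.0073 = $2,338.117
Millbrook Township: $320,290 × 0.00681 = $2,181.1749
Total tax = $12,638.6434
Effective rate = $12,638.6434 ÷ $447,400 = 2.825% of market value

2.825%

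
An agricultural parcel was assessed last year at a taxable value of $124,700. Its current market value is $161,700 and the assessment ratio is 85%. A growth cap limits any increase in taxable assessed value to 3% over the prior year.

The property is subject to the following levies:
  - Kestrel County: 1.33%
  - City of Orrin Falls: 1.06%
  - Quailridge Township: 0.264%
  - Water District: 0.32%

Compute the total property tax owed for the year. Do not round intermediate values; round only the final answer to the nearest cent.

$3,819.84

Uncapped assessed value = $161,700 × 0.85 = $137,445
Cap limit = $124,700 × 1.03 = $128,441
Taxable assessed value = min($137,445, $128,441) = $128,441 (cap binds)
Kestrel County: $128,441 × 0.0133 = $1,708.2653
City of Orrin Falls: $128,441 × 0.0106 = $1,361.4746
Quailridge Township: $128,441 × 0.00264 = $339.08424
Water District: $128,441 × 0.0032 = $411.0112
Total = $3,819.83534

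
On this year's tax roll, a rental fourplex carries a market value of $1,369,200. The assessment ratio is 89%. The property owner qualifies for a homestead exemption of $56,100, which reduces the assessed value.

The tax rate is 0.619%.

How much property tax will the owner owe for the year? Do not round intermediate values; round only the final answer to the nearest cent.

Assessed value = $1,369,200 × 0.89 = $1,218,588
Taxable value = $1,218,588 − $56,100 = $1,162,488
Tax = $1,162,488 × 0.00619 = $7,195.80072

$7,195.80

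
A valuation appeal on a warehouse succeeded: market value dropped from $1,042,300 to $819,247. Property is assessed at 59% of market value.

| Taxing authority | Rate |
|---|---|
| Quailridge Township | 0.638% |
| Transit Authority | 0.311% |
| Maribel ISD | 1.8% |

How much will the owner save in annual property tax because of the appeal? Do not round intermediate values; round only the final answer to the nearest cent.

$3,617.72

Old assessed value = $1,042,300 × 0.59 = $614,957
New assessed value = $819,247 × 0.59 = $483,355.73
Combined rate = 0.00638 + 0.00311 + 0.018 = 0.02749
Old tax = $614,957 × 0.02749 = $16,905.16793
New tax = $483,355.73 × 0.02749 = $13,287.4490177
Reduction = $16,905.16793 − $13,287.4490177 = $3,617.7189123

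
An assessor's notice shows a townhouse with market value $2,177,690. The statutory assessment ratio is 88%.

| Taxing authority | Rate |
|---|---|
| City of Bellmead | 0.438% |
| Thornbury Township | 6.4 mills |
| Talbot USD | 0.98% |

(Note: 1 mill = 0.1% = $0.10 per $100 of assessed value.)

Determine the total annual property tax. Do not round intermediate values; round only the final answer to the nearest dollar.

$39,439

Assessed value = $2,177,690 × 0.88 = $1,916,367.2
City of Bellmead: $1,916,367.2 × 0.00438 = $8,393.688336
Thornbury Township: $1,916,367.2 × 0.0064 = $12,264.75008
Talbot USD: $1,916,367.2 × 0.0098 = $18,780.39856
Total = $39,438.836976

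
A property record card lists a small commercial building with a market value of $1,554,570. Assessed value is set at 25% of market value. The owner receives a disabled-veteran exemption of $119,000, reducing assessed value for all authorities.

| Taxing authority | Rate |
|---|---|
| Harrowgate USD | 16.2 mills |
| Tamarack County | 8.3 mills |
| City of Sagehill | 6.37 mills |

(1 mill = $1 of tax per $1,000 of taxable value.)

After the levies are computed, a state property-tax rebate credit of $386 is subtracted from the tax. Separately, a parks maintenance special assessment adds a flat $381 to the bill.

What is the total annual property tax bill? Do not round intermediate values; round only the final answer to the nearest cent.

$8,318.86

Assessed value = $1,554,570 × 0.25 = $388,642.5
Taxable value = $388,642.5 − $119,000 = $269,642.5
Harrowgate USD: $269,642.5 × 0.0162 = $4,368.2085
Tamarack County: $269,642.5 × 0.0083 = $2,238.03275
City of Sagehill: $269,642.5 × 0.00637 = $1,717.622725
Levies subtotal = $8,323.863975
After credit = $8,323.863975 − $386 = $7,937.863975
Total = $7,937.863975 + $381 = $8,318.863975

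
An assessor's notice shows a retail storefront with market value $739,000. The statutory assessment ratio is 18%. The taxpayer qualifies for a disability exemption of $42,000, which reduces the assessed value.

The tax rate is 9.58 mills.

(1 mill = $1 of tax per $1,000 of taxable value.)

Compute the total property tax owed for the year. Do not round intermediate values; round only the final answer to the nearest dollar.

$872

Assessed value = $739,000 × 0.18 = $133,020
Taxable value = $133,020 − $42,000 = $91,020
Tax = $91,020 × 0.00958 = $871.9716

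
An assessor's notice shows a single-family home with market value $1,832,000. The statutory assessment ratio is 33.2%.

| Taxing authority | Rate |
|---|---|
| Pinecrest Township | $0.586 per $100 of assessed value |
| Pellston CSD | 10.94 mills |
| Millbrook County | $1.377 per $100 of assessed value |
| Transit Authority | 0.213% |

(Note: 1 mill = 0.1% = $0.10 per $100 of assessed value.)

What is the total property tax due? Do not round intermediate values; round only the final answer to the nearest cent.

Assessed value = $1,832,000 × 0.332 = $608,224
Pinecrest Township: $608,224 × 0.00586 = $3,564.19264
Pellston CSD: $608,224 × 0.01094 = $6,653.97056
Millbrook County: $608,224 × 0.01377 = $8,375.24448
Transit Authority: $608,224 × 0.00213 = $1,295.51712
Total = $19,888.9248

$19,888.92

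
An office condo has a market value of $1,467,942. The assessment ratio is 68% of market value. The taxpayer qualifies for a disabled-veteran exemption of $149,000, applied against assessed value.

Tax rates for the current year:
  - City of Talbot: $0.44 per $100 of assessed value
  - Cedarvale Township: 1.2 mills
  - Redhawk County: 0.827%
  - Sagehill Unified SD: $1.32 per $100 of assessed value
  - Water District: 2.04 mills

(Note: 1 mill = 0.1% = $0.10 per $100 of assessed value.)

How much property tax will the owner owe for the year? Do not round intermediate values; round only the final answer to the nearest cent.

$24,720.23

Assessed value = $1,467,942 × 0.68 = $998,200.56
Taxable value = $998,200.56 − $149,000 = $849,200.56
City of Talbot: $849,200.56 × 0.0044 = $3,736.482464
Cedarvale Township: $849,200.56 × 0.0012 = $1,019.040672
Redhawk County: $849,200.56 × 0.00827 = $7,022.8886312
Sagehill Unified SD: $849,200.56 × 0.0132 = $11,209.447392
Water District: $849,200.56 × 0.00204 = $1,732.3691424
Total = $24,720.2283016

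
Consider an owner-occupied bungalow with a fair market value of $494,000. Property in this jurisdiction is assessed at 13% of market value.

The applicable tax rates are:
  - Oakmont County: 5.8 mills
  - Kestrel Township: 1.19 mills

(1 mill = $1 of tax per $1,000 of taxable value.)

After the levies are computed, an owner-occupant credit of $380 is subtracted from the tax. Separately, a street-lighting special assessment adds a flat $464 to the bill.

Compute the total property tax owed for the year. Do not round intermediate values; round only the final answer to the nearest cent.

Assessed value = $494,000 × 0.13 = $64,220
Oakmont County: $64,220 × 0.0058 = $372.476
Kestrel Township: $64,220 × 0.00119 = $76.4218
Levies subtotal = $448.8978
After credit = $448.8978 − $380 = $68.8978
Total = $68.8978 + $464 = $532.8978

$532.90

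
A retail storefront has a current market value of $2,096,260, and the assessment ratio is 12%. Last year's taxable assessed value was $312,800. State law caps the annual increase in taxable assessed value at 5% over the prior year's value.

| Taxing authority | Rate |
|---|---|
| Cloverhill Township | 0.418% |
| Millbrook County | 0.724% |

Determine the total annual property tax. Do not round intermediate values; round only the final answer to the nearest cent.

Uncapped assessed value = $2,096,260 × 0.12 = $251,551.2
Cap limit = $312,800 × 1.05 = $328,440
Taxable assessed value = min($251,551.2, $328,440) = $251,551.2 (cap does not bind)
Cloverhill Township: $251,551.2 × 0.00418 = $1,051.484016
Millbrook County: $251,551.2 × 0.00724 = $1,821.230688
Total = $2,872.714704

$2,872.71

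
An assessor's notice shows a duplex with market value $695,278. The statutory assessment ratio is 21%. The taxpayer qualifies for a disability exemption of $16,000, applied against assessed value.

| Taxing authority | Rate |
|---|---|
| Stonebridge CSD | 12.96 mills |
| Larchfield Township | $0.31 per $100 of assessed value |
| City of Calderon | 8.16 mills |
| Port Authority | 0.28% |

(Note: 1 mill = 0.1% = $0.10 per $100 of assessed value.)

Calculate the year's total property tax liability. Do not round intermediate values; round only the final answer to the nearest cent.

$3,512.83

Assessed value = $695,278 × 0.21 = $146,008.38
Taxable value = $146,008.38 − $16,000 = $130,008.38
Stonebridge CSD: $130,008.38 × 0.01296 = $1,684.9086048
Larchfield Township: $130,008.38 × 0.0031 = $403.025978
City of Calderon: $130,008.38 × 0.00816 = $1,060.8683808
Port Authority: $130,008.38 × 0.0028 = $364.023464
Total = $3,512.8264276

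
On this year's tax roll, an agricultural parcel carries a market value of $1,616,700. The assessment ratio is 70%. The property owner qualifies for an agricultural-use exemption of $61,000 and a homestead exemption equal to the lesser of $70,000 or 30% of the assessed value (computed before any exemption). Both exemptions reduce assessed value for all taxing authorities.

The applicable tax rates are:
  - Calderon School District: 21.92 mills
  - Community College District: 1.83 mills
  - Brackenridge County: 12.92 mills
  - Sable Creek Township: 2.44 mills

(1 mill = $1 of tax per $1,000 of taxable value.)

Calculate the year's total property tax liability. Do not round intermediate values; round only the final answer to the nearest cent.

$39,136.99

Assessed value = $1,616,700 × 0.7 = $1,131,690
Homestead exemption = min($70,000, 30% × $1,131,690) = min($70,000, $339,507) = $70,000 (dollar cap binds)
Taxable value = $1,131,690 − $61,000 − $70,000 = $1,000,690
Calderon School District: $1,000,690 × 0.02192 = $21,935.1248
Community College District: $1,000,690 × 0.00183 = $1,831.2627
Brackenridge County: $1,000,690 × 0.01292 = $12,928.9148
Sable Creek Township: $1,000,690 × 0.00244 = $2,441.6836
Total = $39,136.9859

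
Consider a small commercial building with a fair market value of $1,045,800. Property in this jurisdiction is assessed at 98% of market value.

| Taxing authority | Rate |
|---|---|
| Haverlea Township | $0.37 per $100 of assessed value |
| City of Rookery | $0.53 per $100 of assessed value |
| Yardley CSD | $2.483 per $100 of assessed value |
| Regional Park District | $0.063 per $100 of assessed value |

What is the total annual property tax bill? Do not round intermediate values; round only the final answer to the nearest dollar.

$35,318

Assessed value = $1,045,800 × 0.98 = $1,024,884
Haverlea Township: $1,024,884 × 0.0037 = $3,792.0708
City of Rookery: $1,024,884 × 0.0053 = $5,431.8852
Yardley CSD: $1,024,884 × 0.02483 = $25,447.86972
Regional Park District: $1,024,884 × 0.00063 = $645.67692
Total = $3,792.0708 + $5,431.8852 + $25,447.86972 + $645.67692 = $35,317.50264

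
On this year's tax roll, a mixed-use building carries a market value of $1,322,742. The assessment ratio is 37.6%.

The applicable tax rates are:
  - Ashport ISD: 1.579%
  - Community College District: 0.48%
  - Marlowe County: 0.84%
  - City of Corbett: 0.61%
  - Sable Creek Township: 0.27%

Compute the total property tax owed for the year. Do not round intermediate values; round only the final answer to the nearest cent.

Assessed value = $1,322,742 × 0.376 = $497,350.992
Ashport ISD: $497,350.992 × 0.01579 = $7,853.17216368
Community College District: $497,350.992 × 0.0048 = $2,387.2847616
Marlowe County: $497,350.992 × 0.0084 = $4,177.7483328
City of Corbett: $497,350.992 × 0.0061 = $3,033.8410512
Sable Creek Township: $497,350.992 × 0.0027 = $1,342.8476784
Total = $7,853.17216368 + $2,387.2847616 + $4,177.7483328 + $3,033.8410512 + $1,342.8476784 = $18,794.89398768

$18,794.89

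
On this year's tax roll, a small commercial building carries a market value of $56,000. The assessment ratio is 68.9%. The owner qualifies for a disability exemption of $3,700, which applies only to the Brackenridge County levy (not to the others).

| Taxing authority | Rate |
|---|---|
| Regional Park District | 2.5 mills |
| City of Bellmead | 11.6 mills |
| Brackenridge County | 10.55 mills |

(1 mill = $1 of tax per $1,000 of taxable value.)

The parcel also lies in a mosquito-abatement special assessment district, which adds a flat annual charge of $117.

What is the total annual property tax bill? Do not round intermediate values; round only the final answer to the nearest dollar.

$1,029

Assessed value = $56,000 × 0.689 = $38,584
Regional Park District: $38,584 × 0.0025 = $96.46
City of Bellmead: $38,584 × 0.0116 = $447.5744
Brackenridge County: ($38,584 − $3,700) × 0.01055 = $34,884 × 0.01055 = $368.0262
Levies subtotal = $912.0606
Total = $912.0606 + $117 = $1,029.0606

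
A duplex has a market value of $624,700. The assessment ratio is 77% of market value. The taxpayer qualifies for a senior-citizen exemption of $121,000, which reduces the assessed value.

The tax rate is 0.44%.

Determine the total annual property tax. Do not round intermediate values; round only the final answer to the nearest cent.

Assessed value = $624,700 × 0.77 = $481,019
Taxable value = $481,019 − $121,000 = $360,019
Tax = $360,019 × 0.0044 = $1,584.0836

$1,584.08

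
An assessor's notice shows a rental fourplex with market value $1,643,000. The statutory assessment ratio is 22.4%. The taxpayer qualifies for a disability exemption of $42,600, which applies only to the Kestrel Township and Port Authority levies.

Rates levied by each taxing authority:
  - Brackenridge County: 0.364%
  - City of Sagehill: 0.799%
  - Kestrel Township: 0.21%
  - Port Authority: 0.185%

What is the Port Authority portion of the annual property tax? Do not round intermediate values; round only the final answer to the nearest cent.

$602.05

Assessed value = $1,643,000 × 0.224 = $368,032
Port Authority taxable value = $368,032 − $42,600 = $325,432
Port Authority levy = $325,432 × 0.00185 = $602.0492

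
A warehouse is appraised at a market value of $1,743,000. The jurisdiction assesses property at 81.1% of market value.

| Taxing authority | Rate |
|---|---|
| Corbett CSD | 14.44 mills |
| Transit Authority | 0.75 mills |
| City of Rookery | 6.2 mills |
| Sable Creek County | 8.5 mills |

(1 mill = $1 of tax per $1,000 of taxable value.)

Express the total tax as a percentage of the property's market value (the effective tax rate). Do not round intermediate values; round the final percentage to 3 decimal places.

Assessed value = $1,743,000 × 0.811 = $1,413,573
Corbett CSD: $1,413,573 × 0.01444 = $20,411.99412
Transit Authority: $1,413,573 × 0.00075 = $1,060.17975
City of Rookery: $1,413,573 × 0.0062 = $8,764.1526
Sable Creek County: $1,413,573 × 0.0085 = $12,015.3705
Total tax = $42,251.69697
Effective rate = $42,251.69697 ÷ $1,743,000 = 2.424% of market value

2.424%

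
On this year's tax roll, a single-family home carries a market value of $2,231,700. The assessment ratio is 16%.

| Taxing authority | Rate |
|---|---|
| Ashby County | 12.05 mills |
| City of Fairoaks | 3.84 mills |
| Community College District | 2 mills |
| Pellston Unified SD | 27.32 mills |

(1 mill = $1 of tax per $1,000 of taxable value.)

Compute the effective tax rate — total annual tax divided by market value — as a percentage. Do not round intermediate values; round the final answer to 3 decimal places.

Assessed value = $2,231,700 × 0.16 = $357,072
Ashby County: $357,072 × 0.01205 = $4,302.7176
City of Fairoaks: $357,072 × 0.00384 = $1,371.15648
Community College District: $357,072 × 0.002 = $714.144
Pellston Unified SD: $357,072 × 0.02732 = $9,755.20704
Total tax = $16,143.22512
Effective rate = $16,143.22512 ÷ $2,231,700 = 0.723% of market value

0.723%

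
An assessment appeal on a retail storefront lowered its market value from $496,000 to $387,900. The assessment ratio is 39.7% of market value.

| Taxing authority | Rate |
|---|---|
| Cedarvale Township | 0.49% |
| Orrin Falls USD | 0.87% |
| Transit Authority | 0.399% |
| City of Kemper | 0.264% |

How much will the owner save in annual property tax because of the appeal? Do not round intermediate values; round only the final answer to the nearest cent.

Old assessed value = $496,000 × 0.397 = $196,912
New assessed value = $387,900 × 0.397 = $153,996.3
Combined rate = 0.0049 + 0.0087 + 0.00399 + 0.00264 = 0.02023
Old tax = $196,912 × 0.02023 = $3,983.52976
New tax = $153,996.3 × 0.02023 = $3,115.345149
Reduction = $3,983.52976 − $3,115.345149 = $868.184611

$868.18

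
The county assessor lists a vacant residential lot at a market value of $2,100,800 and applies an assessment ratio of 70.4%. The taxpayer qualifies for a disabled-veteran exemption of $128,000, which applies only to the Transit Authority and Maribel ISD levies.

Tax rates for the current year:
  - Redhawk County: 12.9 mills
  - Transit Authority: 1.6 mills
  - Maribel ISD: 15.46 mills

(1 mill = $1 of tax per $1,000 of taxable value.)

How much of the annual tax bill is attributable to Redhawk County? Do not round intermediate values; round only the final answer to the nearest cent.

Assessed value = $2,100,800 × 0.704 = $1,478,963.2
Redhawk County taxable value = $1,478,963.2 (exemption does not apply)
Redhawk County levy = $1,478,963.2 × 0.0129 = $19,078.62528

$19,078.63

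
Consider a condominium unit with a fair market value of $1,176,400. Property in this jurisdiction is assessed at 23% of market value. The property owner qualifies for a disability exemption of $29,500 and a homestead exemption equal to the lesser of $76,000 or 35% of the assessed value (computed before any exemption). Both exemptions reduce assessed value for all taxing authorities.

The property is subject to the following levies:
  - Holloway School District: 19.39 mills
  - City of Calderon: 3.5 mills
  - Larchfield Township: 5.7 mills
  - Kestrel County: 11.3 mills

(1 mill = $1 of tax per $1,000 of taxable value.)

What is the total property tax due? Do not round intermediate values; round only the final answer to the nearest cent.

Assessed value = $1,176,400 × 0.23 = $270,572
Homestead exemption = min($76,000, 35% × $270,572) = min($76,000, $94,700.2) = $76,000 (dollar cap binds)
Taxable value = $270,572 − $29,500 − $76,000 = $165,072
Holloway School District: $165,072 × 0.01939 = $3,200.74608
City of Calderon: $165,072 × 0.0035 = $577.752
Larchfield Township: $165,072 × 0.0057 = $940.9104
Kestrel County: $165,072 × 0.0113 = $1,865.3136
Total = $6,584.72208

$6,584.72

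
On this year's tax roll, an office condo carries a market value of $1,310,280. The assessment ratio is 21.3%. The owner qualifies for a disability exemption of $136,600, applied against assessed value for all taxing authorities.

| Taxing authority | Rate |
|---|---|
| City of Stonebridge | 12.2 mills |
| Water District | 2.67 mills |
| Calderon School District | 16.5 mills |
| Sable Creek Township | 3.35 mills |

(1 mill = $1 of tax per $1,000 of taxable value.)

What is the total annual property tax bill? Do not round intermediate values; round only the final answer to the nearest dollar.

$4,947

Assessed value = $1,310,280 × 0.213 = $279,089.64
Taxable value = $279,089.64 − $136,600 = $142,489.64
City of Stonebridge: $142,489.64 × 0.0122 = $1,738.373608
Water District: $142,489.64 × 0.00267 = $380.4473388
Calderon School District: $142,489.64 × 0.0165 = $2,351.07906
Sable Creek Township: $142,489.64 × 0.00335 = $477.340294
Total = $1,738.373608 + $380.4473388 + $2,351.07906 + $477.340294 = $4,947.2403008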